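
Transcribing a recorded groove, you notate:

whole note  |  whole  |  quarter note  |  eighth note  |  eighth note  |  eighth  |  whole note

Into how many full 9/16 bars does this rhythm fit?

6

One bar of 9/16 = 9 sixteenth notes.
Working in sixteenth notes: whole note = 16; whole = 16; quarter note = 4; eighth note = 2; eighth note = 2; eighth = 2; whole note = 16.
Adding: 16 + 16 + 4 + 2 + 2 + 2 + 16 = 58.
58 ÷ 9 = 6 complete bars with 4 left over.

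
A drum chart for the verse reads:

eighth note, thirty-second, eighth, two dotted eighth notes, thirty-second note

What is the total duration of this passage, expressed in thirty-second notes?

Convert each value to thirty-second notes: eighth note = 4; thirty-second = 1; eighth = 4; dotted eighth note = 6; dotted eighth note = 6; thirty-second note = 1.
Sum: 4 + 1 + 4 + 6 + 6 + 1 = 22 thirty-second notes.

22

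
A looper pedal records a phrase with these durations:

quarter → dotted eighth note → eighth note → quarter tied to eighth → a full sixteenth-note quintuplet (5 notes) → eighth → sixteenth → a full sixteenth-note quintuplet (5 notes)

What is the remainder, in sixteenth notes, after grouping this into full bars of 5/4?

6

One bar of 5/4 = 20 sixteenth notes.
In sixteenth notes: quarter = 4; dotted eighth note = 3; eighth note = 2; quarter tied to eighth (quarter + eighth) = 6; a full sixteenth-note quintuplet (5 notes) (five quintuplet sixteenths span one quarter) = 4; eighth = 2; sixteenth = 1; a full sixteenth-note quintuplet (5 notes) (five quintuplet sixteenths span one quarter) = 4.
Adding: 4 + 3 + 2 + 6 + 4 + 2 + 1 + 4 = 26.
26 ÷ 20 = 1 complete bar with 6 sixteenth notes remaining.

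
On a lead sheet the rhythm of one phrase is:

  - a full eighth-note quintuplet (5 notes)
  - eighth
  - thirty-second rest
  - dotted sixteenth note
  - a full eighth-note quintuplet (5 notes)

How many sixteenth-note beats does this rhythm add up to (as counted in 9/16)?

One sixteenth-note beat = 2 thirty-second notes.
Working in thirty-second notes: a full eighth-note quintuplet (5 notes) (five quintuplet eighths span one half) = 16; eighth = 4; thirty-second rest = 1; dotted sixteenth note = 3; a full eighth-note quintuplet (5 notes) (five quintuplet eighths span one half) = 16.
Sum: 16 + 4 + 1 + 3 + 16 = 40.
40 ÷ 2 = 20 beats.

20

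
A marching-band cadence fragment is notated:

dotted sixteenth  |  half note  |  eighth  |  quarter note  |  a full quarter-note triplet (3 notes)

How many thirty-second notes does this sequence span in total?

Convert each value to thirty-second notes: dotted sixteenth = 3; half note = 16; eighth = 4; quarter note = 8; a full quarter-note triplet (3 notes) (three triplet quarters span one half) = 16.
Adding: 3 + 16 + 4 + 8 + 16 = 47 thirty-second notes.

47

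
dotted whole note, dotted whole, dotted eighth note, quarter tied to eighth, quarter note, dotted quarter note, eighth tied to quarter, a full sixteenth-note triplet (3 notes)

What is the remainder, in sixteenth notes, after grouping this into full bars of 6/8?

One bar of 6/8 = 12 sixteenth notes.
Working in sixteenth notes: dotted whole note = 24; dotted whole = 24; dotted eighth note = 3; quarter tied to eighth (quarter + eighth) = 6; quarter note = 4; dotted quarter note = 6; eighth tied to quarter (eighth + quarter) = 6; a full sixteenth-note triplet (3 notes) (three triplet sixteenths span one eighth) = 2.
Adding: 24 + 24 + 3 + 6 + 4 + 6 + 6 + 2 = 75.
75 ÷ 12 = 6 complete bars with 3 sixteenth notes remaining.

3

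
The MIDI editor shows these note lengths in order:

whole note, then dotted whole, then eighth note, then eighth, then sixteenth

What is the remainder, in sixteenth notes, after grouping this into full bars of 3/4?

9

One bar of 3/4 = 12 sixteenth notes.
Express everything in sixteenth notes: whole note = 16; dotted whole = 24; eighth note = 2; eighth = 2; sixteenth = 1.
Sum: 16 + 24 + 2 + 2 + 1 = 45.
45 ÷ 12 = 3 complete bars with 9 sixteenth notes remaining.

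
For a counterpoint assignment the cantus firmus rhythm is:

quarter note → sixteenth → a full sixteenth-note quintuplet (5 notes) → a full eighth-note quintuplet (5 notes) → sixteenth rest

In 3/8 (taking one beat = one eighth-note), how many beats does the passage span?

One eighth-note beat = 2 sixteenth notes.
Working in sixteenth notes: quarter note = 4; sixteenth = 1; a full sixteenth-note quintuplet (5 notes) (five quintuplet sixteenths span one quarter) = 4; a full eighth-note quintuplet (5 notes) (five quintuplet eighths span one half) = 8; sixteenth rest = 1.
Altogether 4 + 1 + 4 + 8 + 1 = 18.
18 ÷ 2 = 9 beats.

9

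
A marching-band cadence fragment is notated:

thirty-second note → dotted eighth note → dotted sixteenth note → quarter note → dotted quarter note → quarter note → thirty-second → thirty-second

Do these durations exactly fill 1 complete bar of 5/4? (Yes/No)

Yes

One bar of 5/4 = 40 thirty-second notes.
Each duration in thirty-second notes: thirty-second note = 1; dotted eighth note = 6; dotted sixteenth note = 3; quarter note = 8; dotted quarter note = 12; quarter note = 8; thirty-second = 1; thirty-second = 1.
Sum: 1 + 6 + 3 + 8 + 12 + 8 + 1 + 1 = 40.
40 equals 40, so the answer is Yes.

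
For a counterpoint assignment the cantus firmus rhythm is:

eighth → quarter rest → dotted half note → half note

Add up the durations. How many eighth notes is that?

13

Working in eighth notes: eighth = 1; quarter rest = 2; dotted half note = 6; half note = 4.
Altogether 1 + 2 + 6 + 4 = 13 eighth notes.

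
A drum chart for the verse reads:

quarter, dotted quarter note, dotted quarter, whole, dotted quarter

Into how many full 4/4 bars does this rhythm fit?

2

One bar of 4/4 = 8 eighth notes.
In eighth notes: quarter = 2; dotted quarter note = 3; dotted quarter = 3; whole = 8; dotted quarter = 3.
Sum: 2 + 3 + 3 + 8 + 3 = 19.
19 ÷ 8 = 2 complete bars with 3 left over.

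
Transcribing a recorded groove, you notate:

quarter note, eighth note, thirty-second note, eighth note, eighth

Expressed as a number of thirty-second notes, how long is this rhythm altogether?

21

Each duration in thirty-second notes: quarter note = 8; eighth note = 4; thirty-second note = 1; eighth note = 4; eighth = 4.
Total: 8 + 4 + 1 + 4 + 4 = 21 thirty-second notes.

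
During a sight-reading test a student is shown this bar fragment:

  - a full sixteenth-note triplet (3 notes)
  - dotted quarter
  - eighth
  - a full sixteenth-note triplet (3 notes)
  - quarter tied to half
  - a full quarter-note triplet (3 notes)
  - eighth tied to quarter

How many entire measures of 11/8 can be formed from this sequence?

1

One bar of 11/8 = 11 eighth notes.
In eighth notes: a full sixteenth-note triplet (3 notes) (three triplet sixteenths span one eighth) = 1; dotted quarter = 3; eighth = 1; a full sixteenth-note triplet (3 notes) (three triplet sixteenths span one eighth) = 1; quarter tied to half (quarter + half) = 6; a full quarter-note triplet (3 notes) (three triplet quarters span one half) = 4; eighth tied to quarter (eighth + quarter) = 3.
Total: 1 + 3 + 1 + 1 + 6 + 4 + 3 = 19.
19 ÷ 11 = 1 complete bar with 8 left over.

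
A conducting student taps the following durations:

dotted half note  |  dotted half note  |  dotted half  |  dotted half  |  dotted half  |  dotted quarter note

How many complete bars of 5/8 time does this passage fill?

6

One bar of 5/8 = 5 eighth notes.
Each duration in eighth notes: dotted half note = 6; dotted half note = 6; dotted half = 6; dotted half = 6; dotted half = 6; dotted quarter note = 3.
Total: 6 + 6 + 6 + 6 + 6 + 3 = 33.
33 ÷ 5 = 6 complete bars with 3 left over.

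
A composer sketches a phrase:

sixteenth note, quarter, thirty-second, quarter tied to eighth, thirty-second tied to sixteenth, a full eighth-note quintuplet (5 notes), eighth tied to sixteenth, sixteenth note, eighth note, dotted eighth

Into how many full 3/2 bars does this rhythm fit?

One bar of 3/2 = 48 thirty-second notes.
Each duration in thirty-second notes: sixteenth note = 2; quarter = 8; thirty-second = 1; quarter tied to eighth (quarter + eighth) = 12; thirty-second tied to sixteenth (thirty-second + sixteenth) = 3; a full eighth-note quintuplet (5 notes) (five quintuplet eighths span one half) = 16; eighth tied to sixteenth (eighth + sixteenth) = 6; sixteenth note = 2; eighth note = 4; dotted eighth = 6.
Sum: 2 + 8 + 1 + 12 + 3 + 16 + 6 + 2 + 4 + 6 = 60.
60 ÷ 48 = 1 complete bar with 12 left over.

1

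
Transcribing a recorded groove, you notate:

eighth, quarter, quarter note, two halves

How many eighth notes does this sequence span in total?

13

In eighth notes: eighth = 1; quarter = 2; quarter note = 2; half = 4; half = 4.
Adding: 1 + 2 + 2 + 4 + 4 = 13 eighth notes.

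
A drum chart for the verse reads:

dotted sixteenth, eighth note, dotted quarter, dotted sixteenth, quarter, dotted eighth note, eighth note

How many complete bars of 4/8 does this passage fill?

One bar of 4/8 = 16 thirty-second notes.
Working in thirty-second notes: dotted sixteenth = 3; eighth note = 4; dotted quarter = 12; dotted sixteenth = 3; quarter = 8; dotted eighth note = 6; eighth note = 4.
Sum: 3 + 4 + 12 + 3 + 8 + 6 + 4 = 40.
40 ÷ 16 = 2 complete bars with 8 left over.

2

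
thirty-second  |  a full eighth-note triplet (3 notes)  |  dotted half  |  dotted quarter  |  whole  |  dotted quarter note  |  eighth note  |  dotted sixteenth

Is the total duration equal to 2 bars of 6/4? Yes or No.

Yes

One bar of 6/4 = 48 thirty-second notes, so 2 bars = 96.
Working in thirty-second notes: thirty-second = 1; a full eighth-note triplet (3 notes) (three triplet eighths span one quarter) = 8; dotted half = 24; dotted quarter = 12; whole = 32; dotted quarter note = 12; eighth note = 4; dotted sixteenth = 3.
Altogether 1 + 8 + 24 + 12 + 32 + 12 + 4 + 3 = 96.
96 equals 96, so the answer is Yes.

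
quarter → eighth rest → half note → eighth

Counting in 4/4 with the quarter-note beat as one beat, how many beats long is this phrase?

One quarter-note beat = 2 eighth notes.
Working in eighth notes: quarter = 2; eighth rest = 1; half note = 4; eighth = 1.
Altogether 2 + 1 + 4 + 1 = 8.
8 ÷ 2 = 4 beats.

4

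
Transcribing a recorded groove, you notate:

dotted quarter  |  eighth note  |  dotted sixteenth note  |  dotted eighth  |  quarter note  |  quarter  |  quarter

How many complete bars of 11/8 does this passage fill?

1

One bar of 11/8 = 44 thirty-second notes.
Convert each value to thirty-second notes: dotted quarter = 12; eighth note = 4; dotted sixteenth note = 3; dotted eighth = 6; quarter note = 8; quarter = 8; quarter = 8.
Total: 12 + 4 + 3 + 6 + 8 + 8 + 8 = 49.
49 ÷ 44 = 1 complete bar with 5 left over.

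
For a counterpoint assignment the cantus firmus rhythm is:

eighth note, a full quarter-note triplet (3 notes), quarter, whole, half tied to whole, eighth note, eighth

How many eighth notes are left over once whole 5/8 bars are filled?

One bar of 5/8 = 5 eighth notes.
Convert each value to eighth notes: eighth note = 1; a full quarter-note triplet (3 notes) (three triplet quarters span one half) = 4; quarter = 2; whole = 8; half tied to whole (half + whole) = 12; eighth note = 1; eighth = 1.
Altogether 1 + 4 + 2 + 8 + 12 + 1 + 1 = 29.
29 ÷ 5 = 5 complete bars with 4 eighth notes remaining.

4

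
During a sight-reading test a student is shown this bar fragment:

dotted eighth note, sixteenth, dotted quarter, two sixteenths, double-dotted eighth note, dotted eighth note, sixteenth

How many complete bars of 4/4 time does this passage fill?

1

One bar of 4/4 = 32 thirty-second notes.
In thirty-second notes: dotted eighth note = 6; sixteenth = 2; dotted quarter = 12; sixteenth = 2; sixteenth = 2; double-dotted eighth note = 7; dotted eighth note = 6; sixteenth = 2.
Sum: 6 + 2 + 12 + 2 + 2 + 7 + 6 + 2 = 39.
39 ÷ 32 = 1 complete bar with 7 left over.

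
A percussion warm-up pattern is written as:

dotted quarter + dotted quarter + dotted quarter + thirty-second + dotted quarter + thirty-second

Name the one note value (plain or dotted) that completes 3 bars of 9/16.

eighth note

3 bars of 9/16 = 54 thirty-second notes.
In thirty-second notes: dotted quarter = 12; dotted quarter = 12; dotted quarter = 12; thirty-second = 1; dotted quarter = 12; thirty-second = 1.
Adding: 12 + 12 + 12 + 1 + 12 + 1 = 50.
Remaining: 54 − 50 = 4 thirty-second notes, which is a eighth note.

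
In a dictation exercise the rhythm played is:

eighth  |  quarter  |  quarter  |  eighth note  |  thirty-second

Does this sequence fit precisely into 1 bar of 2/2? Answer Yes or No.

One bar of 2/2 = 32 thirty-second notes.
Convert each value to thirty-second notes: eighth = 4; quarter = 8; quarter = 8; eighth note = 4; thirty-second = 1.
Adding: 4 + 8 + 8 + 4 + 1 = 25.
25 falls short of 32, so the answer is No.

No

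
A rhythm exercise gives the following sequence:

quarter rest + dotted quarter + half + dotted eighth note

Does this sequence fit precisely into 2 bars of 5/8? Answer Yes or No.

One bar of 5/8 = 10 sixteenth notes, so 2 bars = 20.
Convert each value to sixteenth notes: quarter rest = 4; dotted quarter = 6; half = 8; dotted eighth note = 3.
Altogether 4 + 6 + 8 + 3 = 21.
21 exceeds 20, so the answer is No.

No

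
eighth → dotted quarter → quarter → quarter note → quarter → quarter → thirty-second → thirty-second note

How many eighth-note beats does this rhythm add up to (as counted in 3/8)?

One eighth-note beat = 4 thirty-second notes.
Each duration in thirty-second notes: eighth = 4; dotted quarter = 12; quarter = 8; quarter note = 8; quarter = 8; quarter = 8; thirty-second = 1; thirty-second note = 1.
Altogether 4 + 12 + 8 + 8 + 8 + 8 + 1 + 1 = 50.
50 ÷ 4 = 12.5 beats.

12.5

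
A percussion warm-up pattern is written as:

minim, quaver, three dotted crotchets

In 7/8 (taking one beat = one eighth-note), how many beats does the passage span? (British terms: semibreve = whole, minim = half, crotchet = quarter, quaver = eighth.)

14

One eighth-note beat = 2 sixteenth notes.
Working in sixteenth notes: minim = 8; quaver = 2; dotted crotchet = 6; dotted crotchet = 6; dotted crotchet = 6.
Total: 8 + 2 + 6 + 6 + 6 = 28.
28 ÷ 2 = 14 beats.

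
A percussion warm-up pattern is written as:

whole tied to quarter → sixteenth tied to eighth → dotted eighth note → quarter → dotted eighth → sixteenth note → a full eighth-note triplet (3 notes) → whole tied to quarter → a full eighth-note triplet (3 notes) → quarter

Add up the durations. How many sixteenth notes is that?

66

Convert each value to sixteenth notes: whole tied to quarter (whole + quarter) = 20; sixteenth tied to eighth (sixteenth + eighth) = 3; dotted eighth note = 3; quarter = 4; dotted eighth = 3; sixteenth note = 1; a full eighth-note triplet (3 notes) (three triplet eighths span one quarter) = 4; whole tied to quarter (whole + quarter) = 20; a full eighth-note triplet (3 notes) (three triplet eighths span one quarter) = 4; quarter = 4.
Adding: 20 + 3 + 3 + 4 + 3 + 1 + 4 + 20 + 4 + 4 = 66 sixteenth notes.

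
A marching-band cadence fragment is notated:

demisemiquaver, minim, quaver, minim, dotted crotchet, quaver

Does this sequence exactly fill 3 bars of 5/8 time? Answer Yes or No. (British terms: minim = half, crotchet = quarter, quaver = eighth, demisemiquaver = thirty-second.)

One bar of 5/8 = 20 thirty-second notes, so 3 bars = 60.
Express everything in thirty-second notes: demisemiquaver = 1; minim = 16; quaver = 4; minim = 16; dotted crotchet = 12; quaver = 4.
Adding: 1 + 16 + 4 + 16 + 12 + 4 = 53.
53 falls short of 60, so the answer is No.

No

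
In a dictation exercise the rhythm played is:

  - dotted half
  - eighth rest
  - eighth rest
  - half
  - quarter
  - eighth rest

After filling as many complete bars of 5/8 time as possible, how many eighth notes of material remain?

One bar of 5/8 = 5 eighth notes.
In eighth notes: dotted half = 6; eighth rest = 1; eighth rest = 1; half = 4; quarter = 2; eighth rest = 1.
Adding: 6 + 1 + 1 + 4 + 2 + 1 = 15.
15 ÷ 5 = 3 complete bars with 0 eighth notes remaining.

0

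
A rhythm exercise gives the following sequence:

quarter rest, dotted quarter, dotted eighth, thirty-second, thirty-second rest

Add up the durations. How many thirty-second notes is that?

28

Working in thirty-second notes: quarter rest = 8; dotted quarter = 12; dotted eighth = 6; thirty-second = 1; thirty-second rest = 1.
Altogether 8 + 12 + 6 + 1 + 1 = 28 thirty-second notes.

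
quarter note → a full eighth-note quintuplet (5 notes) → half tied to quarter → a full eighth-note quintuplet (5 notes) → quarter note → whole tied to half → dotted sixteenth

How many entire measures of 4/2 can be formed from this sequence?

1

One bar of 4/2 = 64 thirty-second notes.
Convert each value to thirty-second notes: quarter note = 8; a full eighth-note quintuplet (5 notes) (five quintuplet eighths span one half) = 16; half tied to quarter (half + quarter) = 24; a full eighth-note quintuplet (5 notes) (five quintuplet eighths span one half) = 16; quarter note = 8; whole tied to half (whole + half) = 48; dotted sixteenth = 3.
Total: 8 + 16 + 24 + 16 + 8 + 48 + 3 = 123.
123 ÷ 64 = 1 complete bar with 59 left over.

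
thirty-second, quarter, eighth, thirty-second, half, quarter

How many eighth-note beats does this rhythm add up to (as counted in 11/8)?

One eighth-note beat = 4 thirty-second notes.
Each duration in thirty-second notes: thirty-second = 1; quarter = 8; eighth = 4; thirty-second = 1; half = 16; quarter = 8.
Adding: 1 + 8 + 4 + 1 + 16 + 8 = 38.
38 ÷ 4 = 9.5 beats.

9.5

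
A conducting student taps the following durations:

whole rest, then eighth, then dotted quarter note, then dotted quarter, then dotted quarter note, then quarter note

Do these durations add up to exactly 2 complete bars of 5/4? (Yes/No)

Yes

One bar of 5/4 = 10 eighth notes, so 2 bars = 20.
In eighth notes: whole rest = 8; eighth = 1; dotted quarter note = 3; dotted quarter = 3; dotted quarter note = 3; quarter note = 2.
Total: 8 + 1 + 3 + 3 + 3 + 2 = 20.
20 equals 20, so the answer is Yes.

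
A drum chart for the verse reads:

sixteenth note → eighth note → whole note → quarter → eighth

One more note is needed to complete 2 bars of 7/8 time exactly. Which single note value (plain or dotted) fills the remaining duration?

2 bars of 7/8 = 28 sixteenth notes.
Each duration in sixteenth notes: sixteenth note = 1; eighth note = 2; whole note = 16; quarter = 4; eighth = 2.
Adding: 1 + 2 + 16 + 4 + 2 = 25.
Remaining: 28 − 25 = 3 sixteenth notes, which is a dotted eighth note.

dotted eighth note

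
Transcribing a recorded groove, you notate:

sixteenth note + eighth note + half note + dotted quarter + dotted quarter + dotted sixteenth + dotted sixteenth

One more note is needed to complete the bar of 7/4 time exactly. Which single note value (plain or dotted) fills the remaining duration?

The bar of 7/4 = 56 thirty-second notes.
In thirty-second notes: sixteenth note = 2; eighth note = 4; half note = 16; dotted quarter = 12; dotted quarter = 12; dotted sixteenth = 3; dotted sixteenth = 3.
Sum: 2 + 4 + 16 + 12 + 12 + 3 + 3 = 52.
Remaining: 56 − 52 = 4 thirty-second notes, which is a eighth note.

eighth note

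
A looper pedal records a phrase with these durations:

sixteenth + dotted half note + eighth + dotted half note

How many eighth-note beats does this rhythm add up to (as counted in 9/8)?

One eighth-note beat = 2 sixteenth notes.
Each duration in sixteenth notes: sixteenth = 1; dotted half note = 12; eighth = 2; dotted half note = 12.
Sum: 1 + 12 + 2 + 12 = 27.
27 ÷ 2 = 13.5 beats.

13.5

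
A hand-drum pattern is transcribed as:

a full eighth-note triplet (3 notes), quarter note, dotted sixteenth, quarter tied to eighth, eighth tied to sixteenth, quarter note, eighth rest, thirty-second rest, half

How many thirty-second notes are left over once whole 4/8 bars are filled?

2

One bar of 4/8 = 16 thirty-second notes.
In thirty-second notes: a full eighth-note triplet (3 notes) (three triplet eighths span one quarter) = 8; quarter note = 8; dotted sixteenth = 3; quarter tied to eighth (quarter + eighth) = 12; eighth tied to sixteenth (eighth + sixteenth) = 6; quarter note = 8; eighth rest = 4; thirty-second rest = 1; half = 16.
Total: 8 + 8 + 3 + 12 + 6 + 8 + 4 + 1 + 16 = 66.
66 ÷ 16 = 4 complete bars with 2 thirty-second notes remaining.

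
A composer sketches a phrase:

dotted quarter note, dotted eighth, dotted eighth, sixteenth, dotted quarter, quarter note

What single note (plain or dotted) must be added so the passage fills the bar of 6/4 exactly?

The bar of 6/4 = 24 sixteenth notes.
Working in sixteenth notes: dotted quarter note = 6; dotted eighth = 3; dotted eighth = 3; sixteenth = 1; dotted quarter = 6; quarter note = 4.
Altogether 6 + 3 + 3 + 1 + 6 + 4 = 23.
Remaining: 24 − 23 = 1 sixteenth note, which is a sixteenth note.

sixteenth note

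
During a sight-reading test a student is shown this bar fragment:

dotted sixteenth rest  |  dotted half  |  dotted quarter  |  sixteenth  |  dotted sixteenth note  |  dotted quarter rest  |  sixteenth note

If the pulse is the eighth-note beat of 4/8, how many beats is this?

One eighth-note beat = 4 thirty-second notes.
Working in thirty-second notes: dotted sixteenth rest = 3; dotted half = 24; dotted quarter = 12; sixteenth = 2; dotted sixteenth note = 3; dotted quarter rest = 12; sixteenth note = 2.
Adding: 3 + 24 + 12 + 2 + 3 + 12 + 2 = 58.
58 ÷ 4 = 14.5 beats.

14.5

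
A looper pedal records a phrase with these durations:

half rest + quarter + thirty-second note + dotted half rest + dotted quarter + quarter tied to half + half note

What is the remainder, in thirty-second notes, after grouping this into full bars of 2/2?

One bar of 2/2 = 32 thirty-second notes.
Each duration in thirty-second notes: half rest = 16; quarter = 8; thirty-second note = 1; dotted half rest = 24; dotted quarter = 12; quarter tied to half (quarter + half) = 24; half note = 16.
Adding: 16 + 8 + 1 + 24 + 12 + 24 + 16 = 101.
101 ÷ 32 = 3 complete bars with 5 thirty-second notes remaining.

5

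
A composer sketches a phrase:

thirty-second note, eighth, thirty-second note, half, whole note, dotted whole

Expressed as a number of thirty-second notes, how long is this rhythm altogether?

Each duration in thirty-second notes: thirty-second note = 1; eighth = 4; thirty-second note = 1; half = 16; whole note = 32; dotted whole = 48.
Total: 1 + 4 + 1 + 16 + 32 + 48 = 102 thirty-second notes.

102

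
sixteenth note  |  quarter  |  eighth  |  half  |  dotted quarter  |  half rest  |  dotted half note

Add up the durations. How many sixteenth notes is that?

Express everything in sixteenth notes: sixteenth note = 1; quarter = 4; eighth = 2; half = 8; dotted quarter = 6; half rest = 8; dotted half note = 12.
Total: 1 + 4 + 2 + 8 + 6 + 8 + 12 = 41 sixteenth notes.

41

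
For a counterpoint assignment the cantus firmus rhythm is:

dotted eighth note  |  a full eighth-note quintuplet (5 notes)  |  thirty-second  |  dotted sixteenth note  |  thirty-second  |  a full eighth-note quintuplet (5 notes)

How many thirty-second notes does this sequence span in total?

43

Express everything in thirty-second notes: dotted eighth note = 6; a full eighth-note quintuplet (5 notes) (five quintuplet eighths span one half) = 16; thirty-second = 1; dotted sixteenth note = 3; thirty-second = 1; a full eighth-note quintuplet (5 notes) (five quintuplet eighths span one half) = 16.
Adding: 6 + 16 + 1 + 3 + 1 + 16 = 43 thirty-second notes.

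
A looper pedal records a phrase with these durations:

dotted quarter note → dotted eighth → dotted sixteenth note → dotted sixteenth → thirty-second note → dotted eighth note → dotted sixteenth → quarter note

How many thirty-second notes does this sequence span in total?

Convert each value to thirty-second notes: dotted quarter note = 12; dotted eighth = 6; dotted sixteenth note = 3; dotted sixteenth = 3; thirty-second note = 1; dotted eighth note = 6; dotted sixteenth = 3; quarter note = 8.
Sum: 12 + 6 + 3 + 3 + 1 + 6 + 3 + 8 = 42 thirty-second notes.

42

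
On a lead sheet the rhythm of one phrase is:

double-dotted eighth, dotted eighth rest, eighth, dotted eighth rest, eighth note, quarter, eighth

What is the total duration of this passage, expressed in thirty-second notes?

Express everything in thirty-second notes: double-dotted eighth = 7; dotted eighth rest = 6; eighth = 4; dotted eighth rest = 6; eighth note = 4; quarter = 8; eighth = 4.
Total: 7 + 6 + 4 + 6 + 4 + 8 + 4 = 39 thirty-second notes.

39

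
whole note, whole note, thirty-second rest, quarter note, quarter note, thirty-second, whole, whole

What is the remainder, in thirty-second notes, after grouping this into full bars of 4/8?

2

One bar of 4/8 = 16 thirty-second notes.
Each duration in thirty-second notes: whole note = 32; whole note = 32; thirty-second rest = 1; quarter note = 8; quarter note = 8; thirty-second = 1; whole = 32; whole = 32.
Total: 32 + 32 + 1 + 8 + 8 + 1 + 32 + 32 = 146.
146 ÷ 16 = 9 complete bars with 2 thirty-second notes remaining.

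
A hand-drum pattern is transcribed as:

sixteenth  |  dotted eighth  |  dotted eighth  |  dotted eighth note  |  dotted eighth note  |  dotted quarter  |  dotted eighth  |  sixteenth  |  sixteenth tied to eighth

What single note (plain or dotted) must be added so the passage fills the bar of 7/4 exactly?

eighth note

The bar of 7/4 = 28 sixteenth notes.
Working in sixteenth notes: sixteenth = 1; dotted eighth = 3; dotted eighth = 3; dotted eighth note = 3; dotted eighth note = 3; dotted quarter = 6; dotted eighth = 3; sixteenth = 1; sixteenth tied to eighth (sixteenth + eighth) = 3.
Altogether 1 + 3 + 3 + 3 + 3 + 6 + 3 + 1 + 3 = 26.
Remaining: 28 − 26 = 2 sixteenth notes, which is a eighth note.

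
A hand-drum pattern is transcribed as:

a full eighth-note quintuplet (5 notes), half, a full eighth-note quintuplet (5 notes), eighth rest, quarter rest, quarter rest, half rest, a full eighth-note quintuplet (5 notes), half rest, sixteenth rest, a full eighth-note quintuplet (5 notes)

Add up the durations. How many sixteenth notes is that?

67

In sixteenth notes: a full eighth-note quintuplet (5 notes) (five quintuplet eighths span one half) = 8; half = 8; a full eighth-note quintuplet (5 notes) (five quintuplet eighths span one half) = 8; eighth rest = 2; quarter rest = 4; quarter rest = 4; half rest = 8; a full eighth-note quintuplet (5 notes) (five quintuplet eighths span one half) = 8; half rest = 8; sixteenth rest = 1; a full eighth-note quintuplet (5 notes) (five quintuplet eighths span one half) = 8.
Adding: 8 + 8 + 8 + 2 + 4 + 4 + 8 + 8 + 8 + 1 + 8 = 67 sixteenth notes.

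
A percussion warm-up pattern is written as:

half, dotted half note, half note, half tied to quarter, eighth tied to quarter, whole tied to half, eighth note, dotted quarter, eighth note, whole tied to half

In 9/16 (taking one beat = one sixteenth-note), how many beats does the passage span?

104

One sixteenth-note beat = 2 thirty-second notes.
In thirty-second notes: half = 16; dotted half note = 24; half note = 16; half tied to quarter (half + quarter) = 24; eighth tied to quarter (eighth + quarter) = 12; whole tied to half (whole + half) = 48; eighth note = 4; dotted quarter = 12; eighth note = 4; whole tied to half (whole + half) = 48.
Sum: 16 + 24 + 16 + 24 + 12 + 48 + 4 + 12 + 4 + 48 = 208.
208 ÷ 2 = 104 beats.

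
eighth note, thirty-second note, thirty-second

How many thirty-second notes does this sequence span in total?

Express everything in thirty-second notes: eighth note = 4; thirty-second note = 1; thirty-second = 1.
Adding: 4 + 1 + 1 = 6 thirty-second notes.

6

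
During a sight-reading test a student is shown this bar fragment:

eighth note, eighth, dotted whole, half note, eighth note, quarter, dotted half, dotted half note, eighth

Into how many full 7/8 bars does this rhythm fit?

4

One bar of 7/8 = 7 eighth notes.
In eighth notes: eighth note = 1; eighth = 1; dotted whole = 12; half note = 4; eighth note = 1; quarter = 2; dotted half = 6; dotted half note = 6; eighth = 1.
Total: 1 + 1 + 12 + 4 + 1 + 2 + 6 + 6 + 1 = 34.
34 ÷ 7 = 4 complete bars with 6 left over.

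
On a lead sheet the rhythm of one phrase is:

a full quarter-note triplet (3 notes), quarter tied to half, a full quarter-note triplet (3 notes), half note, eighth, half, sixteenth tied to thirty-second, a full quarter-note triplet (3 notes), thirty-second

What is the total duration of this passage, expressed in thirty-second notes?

112

Convert each value to thirty-second notes: a full quarter-note triplet (3 notes) (three triplet quarters span one half) = 16; quarter tied to half (quarter + half) = 24; a full quarter-note triplet (3 notes) (three triplet quarters span one half) = 16; half note = 16; eighth = 4; half = 16; sixteenth tied to thirty-second (sixteenth + thirty-second) = 3; a full quarter-note triplet (3 notes) (three triplet quarters span one half) = 16; thirty-second = 1.
Sum: 16 + 24 + 16 + 16 + 4 + 16 + 3 + 16 + 1 = 112 thirty-second notes.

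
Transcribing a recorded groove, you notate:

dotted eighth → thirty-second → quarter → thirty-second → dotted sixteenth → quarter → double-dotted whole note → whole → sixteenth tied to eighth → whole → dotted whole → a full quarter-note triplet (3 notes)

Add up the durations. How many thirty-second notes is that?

217

Convert each value to thirty-second notes: dotted eighth = 6; thirty-second = 1; quarter = 8; thirty-second = 1; dotted sixteenth = 3; quarter = 8; double-dotted whole note = 56; whole = 32; sixteenth tied to eighth (sixteenth + eighth) = 6; whole = 32; dotted whole = 48; a full quarter-note triplet (3 notes) (three triplet quarters span one half) = 16.
Adding: 6 + 1 + 8 + 1 + 3 + 8 + 56 + 32 + 6 + 32 + 48 + 16 = 217 thirty-second notes.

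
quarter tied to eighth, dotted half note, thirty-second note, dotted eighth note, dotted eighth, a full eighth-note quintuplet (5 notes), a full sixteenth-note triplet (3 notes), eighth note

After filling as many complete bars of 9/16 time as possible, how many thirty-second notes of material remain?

1

One bar of 9/16 = 18 thirty-second notes.
Convert each value to thirty-second notes: quarter tied to eighth (quarter + eighth) = 12; dotted half note = 24; thirty-second note = 1; dotted eighth note = 6; dotted eighth = 6; a full eighth-note quintuplet (5 notes) (five quintuplet eighths span one half) = 16; a full sixteenth-note triplet (3 notes) (three triplet sixteenths span one eighth) = 4; eighth note = 4.
Altogether 12 + 24 + 1 + 6 + 6 + 16 + 4 + 4 = 73.
73 ÷ 18 = 4 complete bars with 1 thirty-second note remaining.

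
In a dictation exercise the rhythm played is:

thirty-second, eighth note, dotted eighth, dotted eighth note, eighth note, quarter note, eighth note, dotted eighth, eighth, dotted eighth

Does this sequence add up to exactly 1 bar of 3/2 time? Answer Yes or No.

One bar of 3/2 = 48 thirty-second notes.
Express everything in thirty-second notes: thirty-second = 1; eighth note = 4; dotted eighth = 6; dotted eighth note = 6; eighth note = 4; quarter note = 8; eighth note = 4; dotted eighth = 6; eighth = 4; dotted eighth = 6.
Total: 1 + 4 + 6 + 6 + 4 + 8 + 4 + 6 + 4 + 6 = 49.
49 exceeds 48, so the answer is No.

No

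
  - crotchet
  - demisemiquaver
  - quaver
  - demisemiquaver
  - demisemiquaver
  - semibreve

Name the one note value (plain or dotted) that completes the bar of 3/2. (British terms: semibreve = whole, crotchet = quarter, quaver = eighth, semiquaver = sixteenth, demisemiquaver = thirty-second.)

thirty-second note

The bar of 3/2 = 48 thirty-second notes.
Each duration in thirty-second notes: crotchet = 8; demisemiquaver = 1; quaver = 4; demisemiquaver = 1; demisemiquaver = 1; semibreve = 32.
Adding: 8 + 1 + 4 + 1 + 1 + 32 = 47.
Remaining: 48 − 47 = 1 thirty-second note, which is a thirty-second note.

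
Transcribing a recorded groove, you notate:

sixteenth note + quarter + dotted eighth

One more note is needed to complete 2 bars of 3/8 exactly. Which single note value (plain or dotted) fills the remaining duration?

quarter note

2 bars of 3/8 = 12 sixteenth notes.
Working in sixteenth notes: sixteenth note = 1; quarter = 4; dotted eighth = 3.
Altogether 1 + 4 + 3 = 8.
Remaining: 12 − 8 = 4 sixteenth notes, which is a quarter note.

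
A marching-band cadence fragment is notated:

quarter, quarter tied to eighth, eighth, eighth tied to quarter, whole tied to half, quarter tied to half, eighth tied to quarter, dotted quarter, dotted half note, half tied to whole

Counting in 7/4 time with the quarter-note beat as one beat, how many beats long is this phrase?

25.5

One quarter-note beat = 2 eighth notes.
Express everything in eighth notes: quarter = 2; quarter tied to eighth (quarter + eighth) = 3; eighth = 1; eighth tied to quarter (eighth + quarter) = 3; whole tied to half (whole + half) = 12; quarter tied to half (quarter + half) = 6; eighth tied to quarter (eighth + quarter) = 3; dotted quarter = 3; dotted half note = 6; half tied to whole (half + whole) = 12.
Altogether 2 + 3 + 1 + 3 + 12 + 6 + 3 + 3 + 6 + 12 = 51.
51 ÷ 2 = 25.5 beats.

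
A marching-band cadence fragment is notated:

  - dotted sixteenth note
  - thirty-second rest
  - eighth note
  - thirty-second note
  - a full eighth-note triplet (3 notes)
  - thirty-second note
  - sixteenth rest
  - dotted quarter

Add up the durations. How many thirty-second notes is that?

32

Convert each value to thirty-second notes: dotted sixteenth note = 3; thirty-second rest = 1; eighth note = 4; thirty-second note = 1; a full eighth-note triplet (3 notes) (three triplet eighths span one quarter) = 8; thirty-second note = 1; sixteenth rest = 2; dotted quarter = 12.
Altogether 3 + 1 + 4 + 1 + 8 + 1 + 2 + 12 = 32 thirty-second notes.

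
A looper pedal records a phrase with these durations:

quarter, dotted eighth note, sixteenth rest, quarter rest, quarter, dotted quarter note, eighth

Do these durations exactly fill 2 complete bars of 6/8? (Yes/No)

Yes

One bar of 6/8 = 12 sixteenth notes, so 2 bars = 24.
Express everything in sixteenth notes: quarter = 4; dotted eighth note = 3; sixteenth rest = 1; quarter rest = 4; quarter = 4; dotted quarter note = 6; eighth = 2.
Total: 4 + 3 + 1 + 4 + 4 + 6 + 2 = 24.
24 equals 24, so the answer is Yes.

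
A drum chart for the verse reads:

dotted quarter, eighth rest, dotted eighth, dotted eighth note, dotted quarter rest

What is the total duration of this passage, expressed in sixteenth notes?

20

Express everything in sixteenth notes: dotted quarter = 6; eighth rest = 2; dotted eighth = 3; dotted eighth note = 3; dotted quarter rest = 6.
Altogether 6 + 2 + 3 + 3 + 6 = 20 sixteenth notes.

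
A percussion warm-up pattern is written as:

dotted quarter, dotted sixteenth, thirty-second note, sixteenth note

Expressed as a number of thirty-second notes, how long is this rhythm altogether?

18

Convert each value to thirty-second notes: dotted quarter = 12; dotted sixteenth = 3; thirty-second note = 1; sixteenth note = 2.
Total: 12 + 3 + 1 + 2 = 18 thirty-second notes.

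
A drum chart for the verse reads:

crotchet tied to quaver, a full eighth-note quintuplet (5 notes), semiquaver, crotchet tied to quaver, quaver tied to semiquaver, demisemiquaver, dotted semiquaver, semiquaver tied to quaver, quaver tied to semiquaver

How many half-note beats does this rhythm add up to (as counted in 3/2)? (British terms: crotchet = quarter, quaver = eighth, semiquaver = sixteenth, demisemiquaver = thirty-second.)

One half-note beat = 16 thirty-second notes.
Convert each value to thirty-second notes: crotchet tied to quaver (crotchet + quaver) = 12; a full eighth-note quintuplet (5 notes) (five quintuplet eighths span one half) = 16; semiquaver = 2; crotchet tied to quaver (crotchet + quaver) = 12; quaver tied to semiquaver (quaver + semiquaver) = 6; demisemiquaver = 1; dotted semiquaver = 3; semiquaver tied to quaver (semiquaver + quaver) = 6; quaver tied to semiquaver (quaver + semiquaver) = 6.
Total: 12 + 16 + 2 + 12 + 6 + 1 + 3 + 6 + 6 = 64.
64 ÷ 16 = 4 beats.

4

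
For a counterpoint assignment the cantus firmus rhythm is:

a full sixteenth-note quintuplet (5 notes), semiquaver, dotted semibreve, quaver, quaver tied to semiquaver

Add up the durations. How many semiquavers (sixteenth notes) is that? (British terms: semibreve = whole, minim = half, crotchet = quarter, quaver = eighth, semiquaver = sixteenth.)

34

Each duration in sixteenth notes: a full sixteenth-note quintuplet (5 notes) (five quintuplet sixteenths span one quarter) = 4; semiquaver = 1; dotted semibreve = 24; quaver = 2; quaver tied to semiquaver (quaver + semiquaver) = 3.
Total: 4 + 1 + 24 + 2 + 3 = 34 sixteenth notes.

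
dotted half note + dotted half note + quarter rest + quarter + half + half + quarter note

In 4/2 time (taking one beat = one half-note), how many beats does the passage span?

One half-note beat = 2 quarter notes.
Working in quarter notes: dotted half note = 3; dotted half note = 3; quarter rest = 1; quarter = 1; half = 2; half = 2; quarter note = 1.
Total: 3 + 3 + 1 + 1 + 2 + 2 + 1 = 13.
13 ÷ 2 = 6.5 beats.

6.5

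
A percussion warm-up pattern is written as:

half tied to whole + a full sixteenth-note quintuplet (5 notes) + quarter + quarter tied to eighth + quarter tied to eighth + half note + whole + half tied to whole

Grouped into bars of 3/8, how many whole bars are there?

One bar of 3/8 = 3 eighth notes.
Working in eighth notes: half tied to whole (half + whole) = 12; a full sixteenth-note quintuplet (5 notes) (five quintuplet sixteenths span one quarter) = 2; quarter = 2; quarter tied to eighth (quarter + eighth) = 3; quarter tied to eighth (quarter + eighth) = 3; half note = 4; whole = 8; half tied to whole (half + whole) = 12.
Sum: 12 + 2 + 2 + 3 + 3 + 4 + 8 + 12 = 46.
46 ÷ 3 = 15 complete bars with 1 left over.

15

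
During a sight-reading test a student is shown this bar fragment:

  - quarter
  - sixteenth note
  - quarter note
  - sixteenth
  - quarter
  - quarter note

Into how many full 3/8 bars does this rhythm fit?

3

One bar of 3/8 = 6 sixteenth notes.
Express everything in sixteenth notes: quarter = 4; sixteenth note = 1; quarter note = 4; sixteenth = 1; quarter = 4; quarter note = 4.
Adding: 4 + 1 + 4 + 1 + 4 + 4 = 18.
18 ÷ 6 = 3 complete bars with 0 left over.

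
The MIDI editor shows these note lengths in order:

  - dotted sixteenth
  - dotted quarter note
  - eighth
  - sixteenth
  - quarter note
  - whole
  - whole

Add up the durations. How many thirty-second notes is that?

Express everything in thirty-second notes: dotted sixteenth = 3; dotted quarter note = 12; eighth = 4; sixteenth = 2; quarter note = 8; whole = 32; whole = 32.
Adding: 3 + 12 + 4 + 2 + 8 + 32 + 32 = 93 thirty-second notes.

93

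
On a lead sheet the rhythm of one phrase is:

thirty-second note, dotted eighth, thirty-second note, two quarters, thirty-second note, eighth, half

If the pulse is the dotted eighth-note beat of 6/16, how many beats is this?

7.5

One dotted eighth-note beat = 6 thirty-second notes.
Working in thirty-second notes: thirty-second note = 1; dotted eighth = 6; thirty-second note = 1; quarter = 8; quarter = 8; thirty-second note = 1; eighth = 4; half = 16.
Total: 1 + 6 + 1 + 8 + 8 + 1 + 4 + 16 = 45.
45 ÷ 6 = 7.5 beats.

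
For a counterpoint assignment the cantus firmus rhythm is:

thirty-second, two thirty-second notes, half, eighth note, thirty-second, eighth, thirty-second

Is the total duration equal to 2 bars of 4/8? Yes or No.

One bar of 4/8 = 16 thirty-second notes, so 2 bars = 32.
Working in thirty-second notes: thirty-second = 1; thirty-second note = 1; thirty-second note = 1; half = 16; eighth note = 4; thirty-second = 1; eighth = 4; thirty-second = 1.
Total: 1 + 1 + 1 + 16 + 4 + 1 + 4 + 1 = 29.
29 falls short of 32, so the answer is No.

No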